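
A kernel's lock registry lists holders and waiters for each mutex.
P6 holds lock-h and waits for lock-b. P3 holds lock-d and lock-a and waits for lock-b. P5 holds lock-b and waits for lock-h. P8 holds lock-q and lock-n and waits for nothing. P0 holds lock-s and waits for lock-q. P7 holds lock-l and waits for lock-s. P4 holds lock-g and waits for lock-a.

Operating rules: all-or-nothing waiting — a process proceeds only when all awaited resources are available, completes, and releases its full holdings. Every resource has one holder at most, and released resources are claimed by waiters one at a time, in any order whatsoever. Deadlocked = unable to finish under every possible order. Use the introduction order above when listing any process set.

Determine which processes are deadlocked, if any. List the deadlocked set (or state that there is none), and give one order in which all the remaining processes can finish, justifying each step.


The deadlocked set is P6, P3, P5 and P4.
Key observation: along P6 -> P5 -> P6, each member waits on what the next one holds — a deadlock; P3 and P4 wait into the deadlock from upstream.
The rest can finish in the order P8, P0, P7.
Check, step by step:
  P8: no waits; runs immediately, freeing lock-q and lock-n
  P0 waits on lock-q — all released -> runs and releases lock-s
  P7 waits on lock-s — all released -> runs and releases lock-l


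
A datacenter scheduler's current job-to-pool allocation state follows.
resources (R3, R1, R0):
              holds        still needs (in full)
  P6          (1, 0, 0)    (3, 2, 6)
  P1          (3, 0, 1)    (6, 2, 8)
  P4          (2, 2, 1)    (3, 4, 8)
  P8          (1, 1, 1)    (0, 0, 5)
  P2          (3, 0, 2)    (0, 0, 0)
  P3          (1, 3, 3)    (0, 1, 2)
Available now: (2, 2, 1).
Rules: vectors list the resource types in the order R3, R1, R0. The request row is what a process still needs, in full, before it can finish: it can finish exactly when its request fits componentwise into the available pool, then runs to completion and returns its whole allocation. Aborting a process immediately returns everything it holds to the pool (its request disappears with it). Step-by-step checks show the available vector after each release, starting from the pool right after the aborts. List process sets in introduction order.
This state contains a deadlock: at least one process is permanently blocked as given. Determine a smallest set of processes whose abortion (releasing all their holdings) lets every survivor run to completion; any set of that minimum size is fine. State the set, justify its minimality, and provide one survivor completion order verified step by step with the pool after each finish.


Minimum abort set: P1.
Key observation: no ordering could ever have run P4 before the abort of P1; with (3, 0, 1) back in the pool it fits at step 4.
Minimality: the empty abort set fails — the state is deadlocked as it stands.
One survivor order: P3, P2, P8, P4, P6. Walking it through (post-abort pool first):
  pool = (5, 2, 2)
  P3: need (0, 1, 2) fits (5, 2, 2); releases (1, 3, 3), pool now (6, 5, 5)
  P2: need (0, 0, 0) fits (6, 5, 5); releases (3, 0, 2), pool now (9, 5, 7)
  P8: need (0, 0, 5) fits (9, 5, 7); releases (1, 1, 1), pool now (10, 6, 8)
  P4: need (3, 4, 8) fits (10, 6, 8); releases (2, 2, 1), pool now (12, 8, 9)
  P6: need (3, 2, 6) fits (12, 8, 9); releases (1, 0, 0), pool now (13, 8, 9)


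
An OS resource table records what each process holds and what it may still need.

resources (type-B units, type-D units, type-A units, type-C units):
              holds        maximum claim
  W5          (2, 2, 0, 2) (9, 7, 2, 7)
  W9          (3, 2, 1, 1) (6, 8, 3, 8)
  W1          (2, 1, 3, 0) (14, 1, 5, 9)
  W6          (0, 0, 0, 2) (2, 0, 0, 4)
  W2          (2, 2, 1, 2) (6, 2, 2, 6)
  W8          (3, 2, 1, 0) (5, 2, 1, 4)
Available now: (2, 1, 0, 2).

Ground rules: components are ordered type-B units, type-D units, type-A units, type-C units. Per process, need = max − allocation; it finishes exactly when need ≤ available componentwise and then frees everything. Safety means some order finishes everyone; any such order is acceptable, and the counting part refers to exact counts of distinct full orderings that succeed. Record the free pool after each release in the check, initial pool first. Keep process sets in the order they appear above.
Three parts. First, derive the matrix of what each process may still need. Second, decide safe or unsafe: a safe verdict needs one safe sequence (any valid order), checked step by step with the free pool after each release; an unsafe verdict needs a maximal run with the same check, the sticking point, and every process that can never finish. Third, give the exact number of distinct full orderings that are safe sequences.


(1) Remaining need (order type-B units, type-D units, type-A units, type-C units):
  W5: (7, 5, 2, 5)
  W9: (3, 6, 2, 7)
  W1: (12, 0, 2, 9)
  W6: (2, 0, 0, 2)
  W2: (4, 0, 1, 4)
  W8: (2, 0, 0, 4)
(2) The state is SAFE; one workable sequence: W6, W8, W2, W5, W9, W1.
Key observation: at W6 the run first touches a limit — (2, 0, 0, 2) against (2, 1, 0, 2), exact on a resource it actually requests.
Check, step by step:
  pool = (2, 1, 0, 2)
  W6 needs (2, 0, 0, 2) <= (2, 1, 0, 2) -> finishes; pool += (0, 0, 0, 2) = (2, 1, 0, 4)
  W8 needs (2, 0, 0, 4) <= (2, 1, 0, 4) -> finishes; pool += (3, 2, 1, 0) = (5, 3, 1, 4)
  W2 needs (4, 0, 1, 4) <= (5, 3, 1, 4) -> finishes; pool += (2, 2, 1, 2) = (7, 5, 2, 6)
  W5 needs (7, 5, 2, 5) <= (7, 5, 2, 6) -> finishes; pool += (2, 2, 0, 2) = (9, 7, 2, 8)
  W9 needs (3, 6, 2, 7) <= (9, 7, 2, 8) -> finishes; pool += (3, 2, 1, 1) = (12, 9, 3, 9)
  W1 needs (12, 0, 2, 9) <= (12, 9, 3, 9) -> finishes; pool += (2, 1, 3, 0) = (14, 10, 6, 9)
(3) The exact count: 1 of the possible complete orderings is a safe sequence.


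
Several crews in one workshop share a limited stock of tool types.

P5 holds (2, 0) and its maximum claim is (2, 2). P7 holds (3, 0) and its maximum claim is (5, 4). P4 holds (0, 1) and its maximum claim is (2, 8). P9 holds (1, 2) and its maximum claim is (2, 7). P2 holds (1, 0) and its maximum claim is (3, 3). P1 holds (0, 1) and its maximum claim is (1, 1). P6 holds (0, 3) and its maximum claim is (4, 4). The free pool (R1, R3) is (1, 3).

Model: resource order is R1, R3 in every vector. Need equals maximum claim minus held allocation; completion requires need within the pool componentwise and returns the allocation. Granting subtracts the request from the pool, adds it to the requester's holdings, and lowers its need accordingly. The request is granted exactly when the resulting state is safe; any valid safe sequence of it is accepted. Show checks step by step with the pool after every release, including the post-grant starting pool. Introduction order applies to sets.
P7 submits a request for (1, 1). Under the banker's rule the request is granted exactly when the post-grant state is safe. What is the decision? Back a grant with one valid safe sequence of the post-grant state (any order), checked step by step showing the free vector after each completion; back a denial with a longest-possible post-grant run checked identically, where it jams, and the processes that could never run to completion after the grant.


GRANT — the state after the grant stays safe, e.g. via P5, P1, P7, P6, P9, P4, P2.
Key observation: the transfer keeps a workable pool ((0, 2)); P5 starts the safe sequence.
Check on the post-grant state, step by step:
  pool = (0, 2)
  P5: need (0, 2) fits (0, 2); releases (2, 0), pool now (2, 2)
  P1: need (1, 0) fits (2, 2); releases (0, 1), pool now (2, 3)
  P7: need (1, 3) fits (2, 3); releases (4, 1), pool now (6, 4)
  P6: need (4, 1) fits (6, 4); releases (0, 3), pool now (6, 7)
  P9: need (1, 5) fits (6, 7); releases (1, 2), pool now (7, 9)
  P4: need (2, 7) fits (7, 9); releases (0, 1), pool now (7, 10)
  P2: need (2, 3) fits (7, 10); releases (1, 0), pool now (8, 10)


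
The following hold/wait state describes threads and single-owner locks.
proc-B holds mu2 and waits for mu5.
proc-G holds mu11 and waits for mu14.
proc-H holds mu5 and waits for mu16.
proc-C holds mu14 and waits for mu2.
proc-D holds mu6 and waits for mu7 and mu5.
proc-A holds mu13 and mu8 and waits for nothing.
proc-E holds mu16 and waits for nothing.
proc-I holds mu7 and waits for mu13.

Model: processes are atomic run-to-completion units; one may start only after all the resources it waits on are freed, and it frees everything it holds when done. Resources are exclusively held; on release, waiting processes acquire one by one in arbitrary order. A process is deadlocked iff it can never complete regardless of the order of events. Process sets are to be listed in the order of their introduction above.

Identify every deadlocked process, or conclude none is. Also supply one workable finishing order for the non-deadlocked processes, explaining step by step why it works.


Nothing here is deadlocked.
Key observation: although several processes wait, no cycle exists — each chain bottoms out at a free runner.
The rest can finish in the order proc-E, proc-A, proc-I, proc-H, proc-B, proc-D, proc-C, proc-G.
Check, step by step:
  run proc-E (it waits on nothing); releases mu16
  run proc-A (it waits on nothing); releases mu13 and mu8
  run proc-I (all its waits — mu13 — are resolved); releases mu7
  run proc-H (all its waits — mu16 — are resolved); releases mu5
  run proc-B (all its waits — mu5 — are resolved); releases mu2
  run proc-D (all its waits — mu7 and mu5 — are resolved); releases mu6
  run proc-C (all its waits — mu2 — are resolved); releases mu14
  run proc-G (all its waits — mu14 — are resolved); releases mu11


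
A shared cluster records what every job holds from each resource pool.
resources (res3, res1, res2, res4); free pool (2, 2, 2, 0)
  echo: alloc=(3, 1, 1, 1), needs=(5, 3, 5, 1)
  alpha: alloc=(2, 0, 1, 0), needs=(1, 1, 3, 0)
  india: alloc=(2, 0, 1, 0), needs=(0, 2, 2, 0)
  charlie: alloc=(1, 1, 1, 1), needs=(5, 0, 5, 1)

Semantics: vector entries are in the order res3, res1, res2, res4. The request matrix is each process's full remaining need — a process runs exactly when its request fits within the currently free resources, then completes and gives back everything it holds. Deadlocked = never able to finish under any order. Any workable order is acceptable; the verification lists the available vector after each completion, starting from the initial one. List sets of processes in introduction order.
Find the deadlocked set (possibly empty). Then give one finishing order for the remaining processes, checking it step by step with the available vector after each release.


The deadlocked set is echo and charlie.
Key observation: after india, alpha complete, (6, 2, 4, 0) is the best the pool ever gets, yet each leftover process wants more res2.
A valid finishing order for the others: india, alpha. Step-by-step check:
  pool = (2, 2, 2, 0)
  india: need (0, 2, 2, 0) fits (2, 2, 2, 0); releases (2, 0, 1, 0), pool now (4, 2, 3, 0)
  alpha: need (1, 1, 3, 0) fits (4, 2, 3, 0); releases (2, 0, 1, 0), pool now (6, 2, 4, 0)
The blocked processes can never fit:
  echo still needs (5, 3, 5, 1) but only (6, 2, 4, 0) is free — short on res1, res2 and res4
  charlie still needs (5, 0, 5, 1) but only (6, 2, 4, 0) is free — short on res2 and res4


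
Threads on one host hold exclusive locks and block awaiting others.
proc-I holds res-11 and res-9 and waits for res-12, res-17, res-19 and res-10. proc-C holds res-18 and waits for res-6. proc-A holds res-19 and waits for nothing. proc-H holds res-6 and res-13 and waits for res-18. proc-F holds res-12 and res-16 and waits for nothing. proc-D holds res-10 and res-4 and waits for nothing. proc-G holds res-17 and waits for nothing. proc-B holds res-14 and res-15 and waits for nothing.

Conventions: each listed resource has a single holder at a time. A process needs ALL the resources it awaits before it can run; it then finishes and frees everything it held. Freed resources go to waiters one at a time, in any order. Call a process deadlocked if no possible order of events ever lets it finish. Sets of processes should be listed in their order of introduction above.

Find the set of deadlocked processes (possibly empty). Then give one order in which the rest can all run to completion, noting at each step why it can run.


The deadlocked set is proc-C and proc-H.
Key observation: nobody on the ring proc-C -> proc-H -> proc-C can start until another member finishes, which never happens; no other process is dragged down with it.
A valid finishing order for the others: proc-A, proc-B, proc-D, proc-F, proc-G, proc-I.
Verifying each step:
  proc-A: no waits; runs immediately, freeing res-19
  proc-B: no waits; runs immediately, freeing res-14 and res-15
  proc-D: no waits; runs immediately, freeing res-10 and res-4
  proc-F: no waits; runs immediately, freeing res-12 and res-16
  proc-G: no waits; runs immediately, freeing res-17
  proc-I waits on res-12, res-17, res-19 and res-10 — all released -> runs and releases res-11 and res-9


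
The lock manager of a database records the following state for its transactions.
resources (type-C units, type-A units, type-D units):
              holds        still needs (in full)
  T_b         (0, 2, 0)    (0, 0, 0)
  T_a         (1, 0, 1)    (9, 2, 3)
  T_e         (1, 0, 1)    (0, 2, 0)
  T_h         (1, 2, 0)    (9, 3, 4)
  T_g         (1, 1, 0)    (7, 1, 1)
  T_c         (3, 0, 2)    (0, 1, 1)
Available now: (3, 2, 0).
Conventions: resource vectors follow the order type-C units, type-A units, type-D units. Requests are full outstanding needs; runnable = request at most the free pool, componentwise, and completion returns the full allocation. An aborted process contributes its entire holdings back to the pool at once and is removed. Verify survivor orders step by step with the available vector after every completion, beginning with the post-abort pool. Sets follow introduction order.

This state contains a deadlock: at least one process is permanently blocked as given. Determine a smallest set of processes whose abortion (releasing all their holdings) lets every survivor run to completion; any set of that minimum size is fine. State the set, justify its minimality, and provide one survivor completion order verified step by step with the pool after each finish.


Abort T_a.
Key observation: the returned (1, 0, 1) from T_a is what brings T_h — unrunnable before, under any order — into play at step 5.
No smaller set exists: with zero aborts the deadlock remains.
The survivors complete as T_c, T_e, T_g, T_b, T_h. Step-by-step check (starting from the post-abort pool):
  pool = (4, 2, 1)
  T_c: need (0, 1, 1) fits (4, 2, 1); releases (3, 0, 2), pool now (7, 2, 3)
  T_e: need (0, 2, 0) fits (7, 2, 3); releases (1, 0, 1), pool now (8, 2, 4)
  T_g: need (7, 1, 1) fits (8, 2, 4); releases (1, 1, 0), pool now (9, 3, 4)
  T_b: need (0, 0, 0) fits (9, 3, 4); releases (0, 2, 0), pool now (9, 5, 4)
  T_h: need (9, 3, 4) fits (9, 5, 4); releases (1, 2, 0), pool now (10, 7, 4)


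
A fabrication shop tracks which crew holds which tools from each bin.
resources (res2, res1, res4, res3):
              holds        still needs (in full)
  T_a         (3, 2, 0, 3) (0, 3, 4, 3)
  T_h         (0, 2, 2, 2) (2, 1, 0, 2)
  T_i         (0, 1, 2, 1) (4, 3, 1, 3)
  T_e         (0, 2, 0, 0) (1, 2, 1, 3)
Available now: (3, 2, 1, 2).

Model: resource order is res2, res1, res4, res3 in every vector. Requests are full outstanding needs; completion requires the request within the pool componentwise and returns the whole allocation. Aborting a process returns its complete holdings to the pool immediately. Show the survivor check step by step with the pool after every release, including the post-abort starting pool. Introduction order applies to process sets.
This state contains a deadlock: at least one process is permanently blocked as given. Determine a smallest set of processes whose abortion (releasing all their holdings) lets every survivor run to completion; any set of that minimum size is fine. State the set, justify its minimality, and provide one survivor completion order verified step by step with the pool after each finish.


The answer: abort T_a.
Key observation: before aborting T_a, T_i was permanently blocked — no order could ever run it; afterwards it completes at step 2.
Minimality: the empty abort set fails — the state is deadlocked as it stands.
One survivor order: T_e, T_i, T_h. Walking it through (post-abort pool first):
  pool = (6, 4, 1, 5)
  T_e: need (1, 2, 1, 3) fits (6, 4, 1, 5); releases (0, 2, 0, 0), pool now (6, 6, 1, 5)
  T_i: need (4, 3, 1, 3) fits (6, 6, 1, 5); releases (0, 1, 2, 1), pool now (6, 7, 3, 6)
  T_h: need (2, 1, 0, 2) fits (6, 7, 3, 6); releases (0, 2, 2, 2), pool now (6, 9, 5, 8)


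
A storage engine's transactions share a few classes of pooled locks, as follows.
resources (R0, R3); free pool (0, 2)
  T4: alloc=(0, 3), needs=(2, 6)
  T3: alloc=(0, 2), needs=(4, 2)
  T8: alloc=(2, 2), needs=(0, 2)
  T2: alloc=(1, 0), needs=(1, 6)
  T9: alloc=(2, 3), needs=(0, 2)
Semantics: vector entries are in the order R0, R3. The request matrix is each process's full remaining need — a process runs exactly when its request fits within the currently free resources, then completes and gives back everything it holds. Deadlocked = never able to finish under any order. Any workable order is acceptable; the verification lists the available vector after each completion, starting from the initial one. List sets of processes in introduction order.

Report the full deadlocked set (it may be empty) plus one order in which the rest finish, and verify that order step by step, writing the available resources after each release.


No process is deadlocked.
Key observation: no deadlock: T8 fits now, and the freed resources carry the rest through.
The rest can finish in the order T8, T9, T3, T4, T2. Step-by-step check:
  pool = (0, 2)
  T8: need (0, 2) fits (0, 2); releases (2, 2), pool now (2, 4)
  T9: need (0, 2) fits (2, 4); releases (2, 3), pool now (4, 7)
  T3: need (4, 2) fits (4, 7); releases (0, 2), pool now (4, 9)
  T4: need (2, 6) fits (4, 9); releases (0, 3), pool now (4, 12)
  T2: need (1, 6) fits (4, 12); releases (1, 0), pool now (5, 12)


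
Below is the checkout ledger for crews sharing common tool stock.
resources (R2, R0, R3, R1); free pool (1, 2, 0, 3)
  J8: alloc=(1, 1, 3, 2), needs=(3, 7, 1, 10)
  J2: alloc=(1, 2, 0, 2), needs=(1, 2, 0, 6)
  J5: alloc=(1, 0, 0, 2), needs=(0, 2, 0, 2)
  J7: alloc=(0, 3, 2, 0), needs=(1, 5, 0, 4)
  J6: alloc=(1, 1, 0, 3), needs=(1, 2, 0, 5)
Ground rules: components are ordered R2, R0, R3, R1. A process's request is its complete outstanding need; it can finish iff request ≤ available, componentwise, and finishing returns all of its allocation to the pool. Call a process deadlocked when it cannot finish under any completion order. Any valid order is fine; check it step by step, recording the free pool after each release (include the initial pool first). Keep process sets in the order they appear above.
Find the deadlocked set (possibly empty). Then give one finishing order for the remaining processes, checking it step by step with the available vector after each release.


Nothing here is deadlocked.
Key observation: the pool covers J5 at once, and every later process fits after earlier releases.
The rest can finish in the order J5, J6, J2, J7, J8. Walking it through:
  pool = (1, 2, 0, 3)
  J5 needs (0, 2, 0, 2) <= (1, 2, 0, 3) -> finishes; pool += (1, 0, 0, 2) = (2, 2, 0, 5)
  J6 needs (1, 2, 0, 5) <= (2, 2, 0, 5) -> finishes; pool += (1, 1, 0, 3) = (3, 3, 0, 8)
  J2 needs (1, 2, 0, 6) <= (3, 3, 0, 8) -> finishes; pool += (1, 2, 0, 2) = (4, 5, 0, 10)
  J7 needs (1, 5, 0, 4) <= (4, 5, 0, 10) -> finishes; pool += (0, 3, 2, 0) = (4, 8, 2, 10)
  J8 needs (3, 7, 1, 10) <= (4, 8, 2, 10) -> finishes; pool += (1, 1, 3, 2) = (5, 9, 5, 12)


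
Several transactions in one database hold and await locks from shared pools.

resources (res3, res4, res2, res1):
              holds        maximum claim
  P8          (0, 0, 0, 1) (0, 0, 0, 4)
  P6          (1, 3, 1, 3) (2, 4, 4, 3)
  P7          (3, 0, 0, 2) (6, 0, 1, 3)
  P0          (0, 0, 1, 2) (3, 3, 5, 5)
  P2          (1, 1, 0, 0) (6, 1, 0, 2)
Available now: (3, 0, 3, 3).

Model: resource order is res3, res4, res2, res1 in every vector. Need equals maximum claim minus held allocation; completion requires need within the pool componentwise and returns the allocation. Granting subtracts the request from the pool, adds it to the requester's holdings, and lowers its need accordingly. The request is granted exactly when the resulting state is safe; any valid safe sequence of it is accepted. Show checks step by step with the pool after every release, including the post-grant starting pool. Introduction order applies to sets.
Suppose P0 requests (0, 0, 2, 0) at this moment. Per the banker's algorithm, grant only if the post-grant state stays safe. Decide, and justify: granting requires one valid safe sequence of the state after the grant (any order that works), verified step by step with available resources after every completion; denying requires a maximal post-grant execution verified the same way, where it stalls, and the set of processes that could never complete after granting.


DENY — the pretend-granted state is unsafe.
Key observation: the pool after P7, P2, P8 is (7, 1, 1, 6); every surviving request exceeds it in res2, so progress ends there.
Pretend the grant happened; the run P7, P2, P8 goes as far as possible. Check, step by step:
  pool = (3, 0, 1, 3)
  run P7 (needs (3, 0, 1, 1), free (3, 0, 1, 3)); after release of (3, 0, 0, 2) the pool is (6, 0, 1, 5)
  run P2 (needs (5, 0, 0, 2), free (6, 0, 1, 5)); after release of (1, 1, 0, 0) the pool is (7, 1, 1, 5)
  run P8 (needs (0, 0, 0, 3), free (7, 1, 1, 5)); after release of (0, 0, 0, 1) the pool is (7, 1, 1, 6)
  P6 cannot run: need (1, 1, 3, 0) vs free (7, 1, 1, 6) (insufficient res2)
  P0 cannot run: need (3, 3, 2, 3) vs free (7, 1, 1, 6) (insufficient res4 and res2)
Processes that could never finish after the grant: P6 and P0.


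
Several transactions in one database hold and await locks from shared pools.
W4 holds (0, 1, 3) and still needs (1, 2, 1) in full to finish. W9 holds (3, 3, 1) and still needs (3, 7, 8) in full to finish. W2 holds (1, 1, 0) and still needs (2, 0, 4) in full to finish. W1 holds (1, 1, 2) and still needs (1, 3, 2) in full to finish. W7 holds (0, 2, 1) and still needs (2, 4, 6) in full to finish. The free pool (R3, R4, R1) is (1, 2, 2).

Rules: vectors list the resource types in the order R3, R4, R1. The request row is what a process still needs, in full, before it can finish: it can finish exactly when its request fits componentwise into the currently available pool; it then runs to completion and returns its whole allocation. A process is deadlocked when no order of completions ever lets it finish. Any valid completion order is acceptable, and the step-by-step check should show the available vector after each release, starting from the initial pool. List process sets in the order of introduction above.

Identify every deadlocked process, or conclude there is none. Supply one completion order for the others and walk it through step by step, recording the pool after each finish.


The deadlocked set is empty.
Key observation: W4 can run right away; the returned allocation unlocks the remaining processes in turn.
The rest can finish in the order W4, W1, W2, W7, W9. Step-by-step check:
  pool = (1, 2, 2)
  W4 needs (1, 2, 1) <= (1, 2, 2) -> finishes; pool += (0, 1, 3) = (1, 3, 5)
  W1 needs (1, 3, 2) <= (1, 3, 5) -> finishes; pool += (1, 1, 2) = (2, 4, 7)
  W2 needs (2, 0, 4) <= (2, 4, 7) -> finishes; pool += (1, 1, 0) = (3, 5, 7)
  W7 needs (2, 4, 6) <= (3, 5, 7) -> finishes; pool += (0, 2, 1) = (3, 7, 8)
  W9 needs (3, 7, 8) <= (3, 7, 8) -> finishes; pool += (3, 3, 1) = (6, 10, 9)


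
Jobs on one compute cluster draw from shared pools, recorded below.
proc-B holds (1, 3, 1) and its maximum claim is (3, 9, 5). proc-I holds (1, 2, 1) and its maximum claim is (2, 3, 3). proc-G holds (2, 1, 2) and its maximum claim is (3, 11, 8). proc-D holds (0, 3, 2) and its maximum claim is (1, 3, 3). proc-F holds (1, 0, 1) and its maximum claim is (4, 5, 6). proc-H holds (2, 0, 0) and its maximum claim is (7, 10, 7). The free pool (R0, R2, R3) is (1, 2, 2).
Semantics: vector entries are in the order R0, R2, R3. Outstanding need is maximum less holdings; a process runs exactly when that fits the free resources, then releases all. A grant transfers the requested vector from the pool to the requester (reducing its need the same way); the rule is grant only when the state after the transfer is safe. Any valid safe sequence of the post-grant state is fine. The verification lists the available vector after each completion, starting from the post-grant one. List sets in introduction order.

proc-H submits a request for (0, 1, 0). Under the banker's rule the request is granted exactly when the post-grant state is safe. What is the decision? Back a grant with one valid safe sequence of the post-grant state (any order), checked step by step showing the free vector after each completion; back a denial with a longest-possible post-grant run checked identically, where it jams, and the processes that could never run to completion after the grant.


DENY. Granting would leave the state unsafe.
Key observation: after proc-D, proc-I, proc-B, proc-F the pool peaks at (4, 9, 7), and each blocked process is short somewhere: proc-G on R2; proc-H on R0.
On the post-grant state, proc-D, proc-I, proc-B, proc-F is a maximal run — nothing extends it. Walking it through:
  pool = (1, 1, 2)
  proc-D needs (1, 0, 1) <= (1, 1, 2) -> finishes; pool += (0, 3, 2) = (1, 4, 4)
  proc-I needs (1, 1, 2) <= (1, 4, 4) -> finishes; pool += (1, 2, 1) = (2, 6, 5)
  proc-B needs (2, 6, 4) <= (2, 6, 5) -> finishes; pool += (1, 3, 1) = (3, 9, 6)
  proc-F needs (3, 5, 5) <= (3, 9, 6) -> finishes; pool += (1, 0, 1) = (4, 9, 7)
  blocked: proc-G wants (1, 10, 6), pool (4, 9, 7) — not enough R2
  blocked: proc-H wants (5, 9, 7), pool (4, 9, 7) — not enough R0
Post-grant, the permanently blocked set is proc-G and proc-H.


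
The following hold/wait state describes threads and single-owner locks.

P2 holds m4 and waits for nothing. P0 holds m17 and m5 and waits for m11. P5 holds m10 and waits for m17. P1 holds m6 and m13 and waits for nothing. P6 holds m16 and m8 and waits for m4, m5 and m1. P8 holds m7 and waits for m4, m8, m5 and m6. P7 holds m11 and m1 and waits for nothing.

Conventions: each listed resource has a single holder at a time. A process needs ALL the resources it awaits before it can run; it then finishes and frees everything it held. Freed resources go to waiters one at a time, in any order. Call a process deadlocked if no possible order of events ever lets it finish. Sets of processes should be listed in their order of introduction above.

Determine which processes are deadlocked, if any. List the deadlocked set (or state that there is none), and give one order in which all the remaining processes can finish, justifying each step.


Nothing here is deadlocked.
Key observation: no waiting chain loops back on itself — every chain ends at a process that waits on nothing, so everyone eventually runs.
The rest can finish in the order P7, P2, P0, P1, P5, P6, P8.
Walking it through:
  P7 waits on nothing -> runs at once and releases m11 and m1
  P2 waits on nothing -> runs at once and releases m4
  run P0 (all its waits — m11 — are resolved); releases m17 and m5
  P1 waits on nothing -> runs at once and releases m6 and m13
  run P5 (all its waits — m17 — are resolved); releases m10
  run P6 (all its waits — m4, m5 and m1 — are resolved); releases m16 and m8
  run P8 (all its waits — m4, m8, m5 and m6 — are resolved); releases m7


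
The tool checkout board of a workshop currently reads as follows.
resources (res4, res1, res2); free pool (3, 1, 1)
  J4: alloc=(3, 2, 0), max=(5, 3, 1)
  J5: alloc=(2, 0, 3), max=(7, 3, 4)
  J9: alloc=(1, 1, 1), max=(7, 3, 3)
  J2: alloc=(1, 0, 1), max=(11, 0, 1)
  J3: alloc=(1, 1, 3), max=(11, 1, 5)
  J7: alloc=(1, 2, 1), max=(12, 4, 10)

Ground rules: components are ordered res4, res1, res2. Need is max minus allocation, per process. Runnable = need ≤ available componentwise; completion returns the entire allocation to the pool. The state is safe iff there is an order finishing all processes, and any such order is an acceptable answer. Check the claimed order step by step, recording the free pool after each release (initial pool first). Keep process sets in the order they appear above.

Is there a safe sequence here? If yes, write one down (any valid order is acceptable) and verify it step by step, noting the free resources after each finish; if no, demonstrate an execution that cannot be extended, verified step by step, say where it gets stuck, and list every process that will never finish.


UNSAFE — no complete ordering exists.
Key observation: after J4, J5, J9 complete, (9, 4, 5) is the best the pool ever gets, yet each leftover process wants more res4.
The run J4, J5, J9 cannot be extended any further. Walking it through:
  pool = (3, 1, 1)
  J4 needs (2, 1, 1) <= (3, 1, 1) -> finishes; pool += (3, 2, 0) = (6, 3, 1)
  J5 needs (5, 3, 1) <= (6, 3, 1) -> finishes; pool += (2, 0, 3) = (8, 3, 4)
  J9 needs (6, 2, 2) <= (8, 3, 4) -> finishes; pool += (1, 1, 1) = (9, 4, 5)
  J2 still needs (10, 0, 0) but only (9, 4, 5) is free — short on res4
  J3 still needs (10, 0, 2) but only (9, 4, 5) is free — short on res4
  J7 still needs (11, 2, 9) but only (9, 4, 5) is free — short on res4 and res2
Never able to finish: J2, J3 and J7.


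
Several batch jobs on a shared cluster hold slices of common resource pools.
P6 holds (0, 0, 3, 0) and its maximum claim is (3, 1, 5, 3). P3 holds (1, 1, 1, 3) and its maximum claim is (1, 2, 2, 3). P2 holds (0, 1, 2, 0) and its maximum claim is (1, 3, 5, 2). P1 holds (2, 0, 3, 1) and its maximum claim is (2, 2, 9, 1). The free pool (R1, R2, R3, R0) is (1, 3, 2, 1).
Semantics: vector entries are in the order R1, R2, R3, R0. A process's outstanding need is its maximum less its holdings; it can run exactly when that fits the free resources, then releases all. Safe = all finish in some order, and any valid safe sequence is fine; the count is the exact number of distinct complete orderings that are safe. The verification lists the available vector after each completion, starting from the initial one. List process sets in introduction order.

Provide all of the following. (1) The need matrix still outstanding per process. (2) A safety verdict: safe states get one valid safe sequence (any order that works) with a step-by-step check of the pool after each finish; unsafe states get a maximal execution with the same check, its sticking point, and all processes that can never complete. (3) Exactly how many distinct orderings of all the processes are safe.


(1) Outstanding need per process (order R1, R2, R3, R0):
  P6: (3, 1, 2, 3)
  P3: (0, 1, 1, 0)
  P2: (1, 2, 3, 2)
  P1: (0, 2, 6, 0)
(2) UNSAFE.
Key observation: after P3, P2 the pool peaks at (2, 5, 5, 4), and each blocked process is short somewhere: P6 on R1; P1 on R3.
A maximal execution: P3, P2 — then nothing else fits. Check, step by step:
  pool = (1, 3, 2, 1)
  run P3 (needs (0, 1, 1, 0), free (1, 3, 2, 1)); after release of (1, 1, 1, 3) the pool is (2, 4, 3, 4)
  run P2 (needs (1, 2, 3, 2), free (2, 4, 3, 4)); after release of (0, 1, 2, 0) the pool is (2, 5, 5, 4)
  P6 cannot run: need (3, 1, 2, 3) vs free (2, 5, 5, 4) (insufficient R1)
  P1 cannot run: need (0, 2, 6, 0) vs free (2, 5, 5, 4) (insufficient R3)
Permanently blocked: P6 and P1.
(3) Precisely 0 of the possible complete orderings are safe sequences.


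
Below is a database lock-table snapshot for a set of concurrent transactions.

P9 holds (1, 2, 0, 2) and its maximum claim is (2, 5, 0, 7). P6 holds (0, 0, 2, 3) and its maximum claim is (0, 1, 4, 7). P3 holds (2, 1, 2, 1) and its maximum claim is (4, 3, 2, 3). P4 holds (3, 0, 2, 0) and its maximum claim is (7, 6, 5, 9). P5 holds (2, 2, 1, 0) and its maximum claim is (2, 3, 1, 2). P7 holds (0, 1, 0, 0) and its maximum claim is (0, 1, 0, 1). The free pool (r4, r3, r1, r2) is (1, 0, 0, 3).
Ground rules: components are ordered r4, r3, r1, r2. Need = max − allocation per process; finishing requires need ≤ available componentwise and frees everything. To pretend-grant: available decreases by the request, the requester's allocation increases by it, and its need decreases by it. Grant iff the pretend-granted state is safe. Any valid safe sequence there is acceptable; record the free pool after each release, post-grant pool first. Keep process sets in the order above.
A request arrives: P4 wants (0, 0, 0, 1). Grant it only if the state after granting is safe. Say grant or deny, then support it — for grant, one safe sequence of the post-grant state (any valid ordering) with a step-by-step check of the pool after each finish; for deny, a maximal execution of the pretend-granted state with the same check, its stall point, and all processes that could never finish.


DENY: after the grant no complete ordering would exist.
Key observation: after P7, P5, P3 complete, (5, 4, 3, 3) is the best the pool ever gets, yet each leftover process wants more r2.
Pretend the grant happened; the run P7, P5, P3 goes as far as possible. Verifying each step:
  pool = (1, 0, 0, 2)
  P7: need (0, 0, 0, 1) fits (1, 0, 0, 2); releases (0, 1, 0, 0), pool now (1, 1, 0, 2)
  P5: need (0, 1, 0, 2) fits (1, 1, 0, 2); releases (2, 2, 1, 0), pool now (3, 3, 1, 2)
  P3: need (2, 2, 0, 2) fits (3, 3, 1, 2); releases (2, 1, 2, 1), pool now (5, 4, 3, 3)
  P9 still needs (1, 3, 0, 5) but only (5, 4, 3, 3) is free — short on r2
  P6 still needs (0, 1, 2, 4) but only (5, 4, 3, 3) is free — short on r2
  P4 still needs (4, 6, 3, 8) but only (5, 4, 3, 3) is free — short on r3 and r2
Post-grant, the permanently blocked set is P9, P6 and P4.


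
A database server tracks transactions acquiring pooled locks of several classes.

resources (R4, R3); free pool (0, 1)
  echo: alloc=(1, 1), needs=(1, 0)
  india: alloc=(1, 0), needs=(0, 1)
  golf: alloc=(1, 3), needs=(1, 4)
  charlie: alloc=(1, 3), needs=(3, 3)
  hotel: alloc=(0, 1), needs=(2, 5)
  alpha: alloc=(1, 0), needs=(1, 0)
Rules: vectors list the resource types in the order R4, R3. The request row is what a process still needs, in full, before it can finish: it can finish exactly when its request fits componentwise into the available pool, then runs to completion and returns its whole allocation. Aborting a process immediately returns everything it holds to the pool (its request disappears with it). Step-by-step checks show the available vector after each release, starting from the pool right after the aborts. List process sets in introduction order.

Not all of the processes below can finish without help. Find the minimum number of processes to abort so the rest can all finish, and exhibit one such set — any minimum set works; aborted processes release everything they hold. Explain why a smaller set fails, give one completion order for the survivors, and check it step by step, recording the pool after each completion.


Abort golf.
Key observation: charlie had no path to completion before; after the abort of golf ((1, 3) returned), step 4 is where it fits.
Minimality: the empty abort set fails — the state is deadlocked as it stands.
The survivors complete as india, echo, alpha, charlie, hotel. Step-by-step check (starting from the post-abort pool):
  pool = (1, 4)
  india needs (0, 1) <= (1, 4) -> finishes; pool += (1, 0) = (2, 4)
  echo needs (1, 0) <= (2, 4) -> finishes; pool += (1, 1) = (3, 5)
  alpha needs (1, 0) <= (3, 5) -> finishes; pool += (1, 0) = (4, 5)
  charlie needs (3, 3) <= (4, 5) -> finishes; pool += (1, 3) = (5, 8)
  hotel needs (2, 5) <= (5, 8) -> finishes; pool += (0, 1) = (5, 9)


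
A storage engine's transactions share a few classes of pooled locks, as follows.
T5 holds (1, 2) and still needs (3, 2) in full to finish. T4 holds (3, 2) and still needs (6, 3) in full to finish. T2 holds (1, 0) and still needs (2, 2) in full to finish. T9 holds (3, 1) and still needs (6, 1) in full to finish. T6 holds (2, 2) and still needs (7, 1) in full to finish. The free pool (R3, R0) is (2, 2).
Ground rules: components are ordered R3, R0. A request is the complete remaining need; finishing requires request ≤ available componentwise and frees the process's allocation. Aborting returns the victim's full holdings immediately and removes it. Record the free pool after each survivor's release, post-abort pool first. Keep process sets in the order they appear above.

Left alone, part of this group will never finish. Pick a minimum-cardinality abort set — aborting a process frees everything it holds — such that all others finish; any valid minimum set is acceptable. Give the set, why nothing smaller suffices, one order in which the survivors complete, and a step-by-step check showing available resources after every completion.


Minimum abort set: T4.
Key observation: aborting T4 returns (3, 2), and T6 — hopeless before — runs at step 3 with the returned capacity in the pool.
Why nothing smaller works: aborting no one leaves the state deadlocked as given.
The survivors complete as T2, T5, T6, T9. Verifying each step (starting from the post-abort pool):
  pool = (5, 4)
  T2 needs (2, 2) <= (5, 4) -> finishes; pool += (1, 0) = (6, 4)
  T5 needs (3, 2) <= (6, 4) -> finishes; pool += (1, 2) = (7, 6)
  T6 needs (7, 1) <= (7, 6) -> finishes; pool += (2, 2) = (9, 8)
  T9 needs (6, 1) <= (9, 8) -> finishes; pool += (3, 1) = (12, 9)


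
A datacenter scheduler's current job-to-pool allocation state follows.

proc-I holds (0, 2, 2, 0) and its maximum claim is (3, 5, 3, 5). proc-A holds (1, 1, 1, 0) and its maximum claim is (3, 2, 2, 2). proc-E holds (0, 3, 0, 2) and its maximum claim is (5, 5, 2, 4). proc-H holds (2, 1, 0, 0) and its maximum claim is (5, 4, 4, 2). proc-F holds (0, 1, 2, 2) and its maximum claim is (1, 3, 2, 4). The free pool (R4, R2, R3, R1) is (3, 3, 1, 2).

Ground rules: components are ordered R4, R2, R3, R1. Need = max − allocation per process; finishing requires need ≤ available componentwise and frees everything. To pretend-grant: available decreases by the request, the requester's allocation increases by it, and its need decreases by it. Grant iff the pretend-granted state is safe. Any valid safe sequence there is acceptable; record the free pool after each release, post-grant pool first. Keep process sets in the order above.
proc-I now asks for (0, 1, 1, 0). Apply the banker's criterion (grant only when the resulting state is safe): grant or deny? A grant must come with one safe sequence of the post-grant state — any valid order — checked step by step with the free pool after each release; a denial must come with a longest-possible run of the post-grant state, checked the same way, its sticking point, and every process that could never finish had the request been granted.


DENY. Granting would leave the state unsafe.
Key observation: after proc-F, proc-A the pool peaks at (4, 4, 3, 4), and each blocked process is short somewhere: proc-I on R1; proc-E on R4; proc-H on R3.
On the post-grant state, proc-F, proc-A is a maximal run — nothing extends it. Step-by-step check:
  pool = (3, 2, 0, 2)
  proc-F: need (1, 2, 0, 2) fits (3, 2, 0, 2); releases (0, 1, 2, 2), pool now (3, 3, 2, 4)
  proc-A: need (2, 1, 1, 2) fits (3, 3, 2, 4); releases (1, 1, 1, 0), pool now (4, 4, 3, 4)
  blocked: proc-I wants (3, 2, 0, 5), pool (4, 4, 3, 4) — not enough R1
  blocked: proc-E wants (5, 2, 2, 2), pool (4, 4, 3, 4) — not enough R4
  blocked: proc-H wants (3, 3, 4, 2), pool (4, 4, 3, 4) — not enough R3
Processes that could never finish after the grant: proc-I, proc-E and proc-H.


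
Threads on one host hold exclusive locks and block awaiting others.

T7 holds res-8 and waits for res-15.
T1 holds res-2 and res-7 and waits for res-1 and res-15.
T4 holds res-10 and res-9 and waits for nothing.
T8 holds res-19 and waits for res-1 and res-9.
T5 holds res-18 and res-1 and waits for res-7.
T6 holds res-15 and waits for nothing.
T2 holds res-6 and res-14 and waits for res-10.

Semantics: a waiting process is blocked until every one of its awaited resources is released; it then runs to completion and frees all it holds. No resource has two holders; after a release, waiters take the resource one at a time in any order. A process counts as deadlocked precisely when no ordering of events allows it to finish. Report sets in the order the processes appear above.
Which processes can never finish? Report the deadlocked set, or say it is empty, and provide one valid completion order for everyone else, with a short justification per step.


Deadlocked set: T1, T8 and T5.
Key observation: nobody on the ring T1 -> T5 -> T1 can start until another member finishes, which never happens; T8 waits into the deadlock from upstream.
A valid finishing order for the others: T6, T4, T2, T7.
Walking it through:
  T6 waits on nothing -> runs at once and releases res-15
  T4 waits on nothing -> runs at once and releases res-10 and res-9
  T2: everything it awaited (res-10) is free; runs, freeing res-6 and res-14
  T7: everything it awaited (res-15) is free; runs, freeing res-8
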